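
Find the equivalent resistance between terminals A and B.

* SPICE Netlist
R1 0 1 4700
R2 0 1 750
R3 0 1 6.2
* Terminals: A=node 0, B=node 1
Reduce the network between node 0 (A) and node 1 (B) by series/parallel combination:
  Rp1 = R1 ‖ R2 ‖ R3 (parallel, all between nodes 0 and 1) = 1/(1/4700 + 1/750 + 1/6.2) = 6.141 Ω
R_eq = 6.141 Ω

Final answer: 6.141 Ω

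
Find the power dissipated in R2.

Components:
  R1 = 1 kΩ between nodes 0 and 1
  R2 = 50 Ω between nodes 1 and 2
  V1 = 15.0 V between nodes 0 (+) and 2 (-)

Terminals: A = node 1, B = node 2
Nodal analysis, taking node 2 as the 0 V reference.
Source V1 fixes V_0 = 15 V.
KCL at each unknown node (sum of currents leaving = 0; resistances in Ω):
  Node 1: (V_1 - 15)/1000 + (V_1 - 0)/50 = 0
Collecting terms: 0.021 × V_1 = 0.015  =>  V_1 = 0.7143 V
I_R2 = (V_1 - V_2)/R2 = (0.7143 - 0)/50 = 0.01429 A
P_R2 = I_R2² × R2 = (0.01429)² × 50 = 0.0102 W

Final answer: 0.0102 W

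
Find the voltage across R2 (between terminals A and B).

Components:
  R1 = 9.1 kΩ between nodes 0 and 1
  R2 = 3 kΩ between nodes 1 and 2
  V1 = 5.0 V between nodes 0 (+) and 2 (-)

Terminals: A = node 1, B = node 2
R1 and R2 are in series across V1 (node 0 → node 1 → node 2), and the output A–B is taken across R2, so this is a voltage divider.
Series current: I = V1/(R1 + R2) = 5/(9100 + 3000) = 5/12100 = 0.0004132 A
V_R2 = I × R2 = V1 × R2/(R1 + R2) = 5 × 3000/12100 = 1.24 V

Final answer: 1.24 V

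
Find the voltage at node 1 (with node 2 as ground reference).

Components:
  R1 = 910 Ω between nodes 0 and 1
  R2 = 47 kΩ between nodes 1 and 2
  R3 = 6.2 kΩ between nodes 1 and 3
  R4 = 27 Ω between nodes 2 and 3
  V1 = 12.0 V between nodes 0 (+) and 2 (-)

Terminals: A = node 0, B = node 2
Nodal analysis, taking node 2 as the 0 V reference.
Source V1 fixes V_0 = 12 V.
KCL at each unknown node (sum of currents leaving = 0; resistances in Ω):
  Node 1: (V_1 - 12)/910 + (V_1 - 0)/47000 + (V_1 - V_3)/6200 = 0
  Node 3: (V_3 - V_1)/6200 + (V_3 - 0)/27 = 0
Collecting terms (coefficients in siemens):
  0.001281·V_1 - 0.0001613·V_3 = 0.01319
  0.0372·V_3 - 0.0001613·V_1 = 0
Determinant D = (0.001281)(0.0372) - (-0.0001613)(-0.0001613) = 0.00004764
V_1 = [(0.01319)(0.0372) - (-0.0001613)(0)]/D = 10.3 V
V_3 = [(0.001281)(0) - (0.01319)(-0.0001613)]/D = 0.04464 V
The requested potential is V_1 = 10.3 V.

Final answer: V_1 = 10.3 V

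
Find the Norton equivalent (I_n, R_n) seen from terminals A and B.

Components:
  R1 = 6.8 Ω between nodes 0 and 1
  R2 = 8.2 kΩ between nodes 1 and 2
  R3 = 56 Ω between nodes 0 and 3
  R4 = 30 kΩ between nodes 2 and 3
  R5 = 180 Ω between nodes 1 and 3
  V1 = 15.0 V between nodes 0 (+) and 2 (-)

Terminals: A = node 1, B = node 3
Find the Thévenin equivalent first; then I_n = V_th/R_th and R_n = R_th.
Step 1 — V_th is the open-circuit voltage V_A - V_B (nothing connected across the terminals).
Nodal analysis, taking node 2 as the 0 V reference.
Source V1 fixes V_0 = 15 V.
KCL at each unknown node (sum of currents leaving = 0; resistances in Ω):
  Node 1: (V_1 - 15)/6.8 + (V_1 - 0)/8200 + (V_1 - V_3)/180 = 0
  Node 3: (V_3 - 15)/56 + (V_3 - 0)/30000 + (V_3 - V_1)/180 = 0
Collecting terms (coefficients in siemens):
  0.1527·V_1 - 0.005556·V_3 = 2.206
  0.02345·V_3 - 0.005556·V_1 = 0.2679
Determinant D = (0.1527)(0.02345) - (-0.005556)(-0.005556) = 0.00355
V_1 = [(2.206)(0.02345) - (-0.005556)(0.2679)]/D = 14.99 V
V_3 = [(0.1527)(0.2679) - (2.206)(-0.005556)]/D = 14.98 V
V_th = V_1 - V_3 = 14.99 - 14.98 = 0.01151 V
Step 2 — R_th: zero the source — replace V1 by a short circuit (node 2 merges into node 0) — and find the resistance seen between A (node 1) and B (node 3).
Reduce the network between node 1 (A) and node 3 (B) by series/parallel combination:
  Rp1 = R1 ‖ R2 (parallel, both between nodes 0 and 1) = 1/(1/6.8 + 1/8200) = 6.794 Ω
  Rp2 = R3 ‖ R4 (parallel, both between nodes 0 and 3) = 1/(1/56 + 1/30000) = 55.9 Ω
  Rs1 = Rp1 + Rp2 (series, joined only at node 0) = 6.794 + 55.9 = 62.69 Ω
  Rp3 = R5 ‖ Rs1 (parallel, both between nodes 1 and 3) = 1/(1/180 + 1/62.69) = 46.5 Ω
R_th = 46.5 Ω
I_n = V_th/R_th = 0.01151/46.5 = 0.0002476 A, and R_n = R_th = 46.5 Ω

Final answer: I_n = 0.0002476 A, R_n = 46.5 Ω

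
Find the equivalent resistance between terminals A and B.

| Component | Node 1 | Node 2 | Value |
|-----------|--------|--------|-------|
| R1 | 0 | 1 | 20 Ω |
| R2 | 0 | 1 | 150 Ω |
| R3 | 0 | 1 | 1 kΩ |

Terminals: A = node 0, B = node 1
Reduce the network between node 0 (A) and node 1 (B) by series/parallel combination:
  Rp1 = R1 ‖ R2 ‖ R3 (parallel, all between nodes 0 and 1) = 1/(1/20 + 1/150 + 1/1000) = 17.34 Ω
R_eq = 17.34 Ω

Final answer: 17.34 Ω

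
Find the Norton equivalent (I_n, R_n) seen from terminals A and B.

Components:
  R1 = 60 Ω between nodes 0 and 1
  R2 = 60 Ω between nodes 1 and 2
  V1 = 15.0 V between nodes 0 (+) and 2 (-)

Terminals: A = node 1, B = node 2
Find the Thévenin equivalent first; then I_n = V_th/R_th and R_n = R_th.
Step 1 — V_th is the open-circuit voltage V_A - V_B (nothing connected across the terminals).
Nodal analysis, taking node 2 as the 0 V reference.
Source V1 fixes V_0 = 15 V.
KCL at each unknown node (sum of currents leaving = 0; resistances in Ω):
  Node 1: (V_1 - 15)/60 + (V_1 - 0)/60 = 0
Collecting terms: 0.03333 × V_1 = 0.25  =>  V_1 = 7.5 V
V_th = V_1 - V_2 = 7.5 - 0 = 7.5 V
Step 2 — R_th: zero the source — replace V1 by a short circuit (node 2 merges into node 0) — and find the resistance seen between A (node 1) and B (node 0).
Reduce the network between node 1 (A) and node 0 (B) by series/parallel combination:
  Rp1 = R1 ‖ R2 (parallel, both between nodes 0 and 1) = 1/(1/60 + 1/60) = 30 Ω
R_th = 30 Ω
I_n = V_th/R_th = 7.5/30 = 0.25 A, and R_n = R_th = 30 Ω

Final answer: I_n = 0.25 A, R_n = 30 Ω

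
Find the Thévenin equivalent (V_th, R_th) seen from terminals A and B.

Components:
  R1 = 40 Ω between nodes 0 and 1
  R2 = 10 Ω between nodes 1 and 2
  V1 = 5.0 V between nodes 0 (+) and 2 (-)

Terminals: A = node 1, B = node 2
Step 1 — V_th is the open-circuit voltage V_A - V_B (nothing connected across the terminals).
Nodal analysis, taking node 2 as the 0 V reference.
Source V1 fixes V_0 = 5 V.
KCL at each unknown node (sum of currents leaving = 0; resistances in Ω):
  Node 1: (V_1 - 5)/40 + (V_1 - 0)/10 = 0
Collecting terms: 0.125 × V_1 = 0.125  =>  V_1 = 1 V
V_th = V_1 - V_2 = 1 - 0 = 1 V
Step 2 — R_th: zero the source — replace V1 by a short circuit (node 2 merges into node 0) — and find the resistance seen between A (node 1) and B (node 0).
Reduce the network between node 1 (A) and node 0 (B) by series/parallel combination:
  Rp1 = R1 ‖ R2 (parallel, both between nodes 0 and 1) = 1/(1/40 + 1/10) = 8 Ω
R_th = 8 Ω

Final answer: V_th = 1 V, R_th = 8 Ω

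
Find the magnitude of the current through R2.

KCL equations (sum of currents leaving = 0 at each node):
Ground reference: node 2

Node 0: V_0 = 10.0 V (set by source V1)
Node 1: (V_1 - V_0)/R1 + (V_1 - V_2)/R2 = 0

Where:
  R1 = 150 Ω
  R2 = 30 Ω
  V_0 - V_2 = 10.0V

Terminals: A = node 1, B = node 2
Nodal analysis, taking node 2 as the 0 V reference.
Source V1 fixes V_0 = 10 V.
KCL at each unknown node (sum of currents leaving = 0; resistances in Ω):
  Node 1: (V_1 - 10)/150 + (V_1 - 0)/30 = 0
Collecting terms: 0.04 × V_1 = 0.06667  =>  V_1 = 1.667 V
I_R2 = (V_1 - V_2)/R2 = (1.667 - 0)/30 = 0.05556 A
|I_R2| = 0.05556 A

Final answer: |I_R2| = 0.05556 A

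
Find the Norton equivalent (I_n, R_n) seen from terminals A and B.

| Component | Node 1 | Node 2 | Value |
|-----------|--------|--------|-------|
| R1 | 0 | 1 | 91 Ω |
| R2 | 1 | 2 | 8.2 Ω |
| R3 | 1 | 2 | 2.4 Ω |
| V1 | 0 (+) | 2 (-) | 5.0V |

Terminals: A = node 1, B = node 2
Find the Thévenin equivalent first; then I_n = V_th/R_th and R_n = R_th.
Step 1 — V_th is the open-circuit voltage V_A - V_B (nothing connected across the terminals).
Nodal analysis, taking node 2 as the 0 V reference.
Source V1 fixes V_0 = 5 V.
KCL at each unknown node (sum of currents leaving = 0; resistances in Ω):
  Node 1: (V_1 - 5)/91 + (V_1 - 0)/8.2 + (V_1 - 0)/2.4 = 0
Collecting terms: 0.5496 × V_1 = 0.05495  =>  V_1 = 0.09997 V
V_th = V_1 - V_2 = 0.09997 - 0 = 0.09997 V
Step 2 — R_th: zero the source — replace V1 by a short circuit (node 2 merges into node 0) — and find the resistance seen between A (node 1) and B (node 0).
Reduce the network between node 1 (A) and node 0 (B) by series/parallel combination:
  Rp1 = R1 ‖ R2 ‖ R3 (parallel, all between nodes 0 and 1) = 1/(1/91 + 1/8.2 + 1/2.4) = 1.819 Ω
R_th = 1.819 Ω
I_n = V_th/R_th = 0.09997/1.819 = 0.05495 A, and R_n = R_th = 1.819 Ω

Final answer: I_n = 0.05495 A, R_n = 1.819 Ω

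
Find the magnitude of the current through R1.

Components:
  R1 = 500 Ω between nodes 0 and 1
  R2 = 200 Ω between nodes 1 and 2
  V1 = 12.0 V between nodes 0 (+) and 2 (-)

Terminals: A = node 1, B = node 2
Nodal analysis, taking node 2 as the 0 V reference.
Source V1 fixes V_0 = 12 V.
KCL at each unknown node (sum of currents leaving = 0; resistances in Ω):
  Node 1: (V_1 - 12)/500 + (V_1 - 0)/200 = 0
Collecting terms: 0.007 × V_1 = 0.024  =>  V_1 = 3.429 V
I_R1 = (V_0 - V_1)/R1 = (12 - 3.429)/500 = 0.01714 A
|I_R1| = 0.01714 A

Final answer: |I_R1| = 0.01714 A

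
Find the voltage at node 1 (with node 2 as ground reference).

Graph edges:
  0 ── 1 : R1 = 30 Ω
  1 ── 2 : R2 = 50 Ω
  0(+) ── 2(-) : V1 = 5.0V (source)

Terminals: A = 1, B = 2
Nodal analysis, taking node 2 as the 0 V reference.
Source V1 fixes V_0 = 5 V.
KCL at each unknown node (sum of currents leaving = 0; resistances in Ω):
  Node 1: (V_1 - 5)/30 + (V_1 - 0)/50 = 0
Collecting terms: 0.05333 × V_1 = 0.1667  =>  V_1 = 3.125 V
The requested potential is V_1 = 3.125 V.

Final answer: V_1 = 3.125 V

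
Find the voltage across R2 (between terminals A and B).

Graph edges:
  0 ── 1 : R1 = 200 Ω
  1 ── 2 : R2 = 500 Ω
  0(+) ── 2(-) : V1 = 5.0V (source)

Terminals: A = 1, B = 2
R1 and R2 are in series across V1 (node 0 → node 1 → node 2), and the output A–B is taken across R2, so this is a voltage divider.
Series current: I = V1/(R1 + R2) = 5/(200 + 500) = 5/700 = 0.007143 A
V_R2 = I × R2 = V1 × R2/(R1 + R2) = 5 × 500/700 = 3.571 V

Final answer: 3.571 V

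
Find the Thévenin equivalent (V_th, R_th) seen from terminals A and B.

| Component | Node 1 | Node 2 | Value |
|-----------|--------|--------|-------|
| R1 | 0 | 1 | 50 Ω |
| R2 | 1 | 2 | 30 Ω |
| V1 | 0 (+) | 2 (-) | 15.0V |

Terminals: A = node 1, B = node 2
Step 1 — V_th is the open-circuit voltage V_A - V_B (nothing connected across the terminals).
Nodal analysis, taking node 2 as the 0 V reference.
Source V1 fixes V_0 = 15 V.
KCL at each unknown node (sum of currents leaving = 0; resistances in Ω):
  Node 1: (V_1 - 15)/50 + (V_1 - 0)/30 = 0
Collecting terms: 0.05333 × V_1 = 0.3  =>  V_1 = 5.625 V
V_th = V_1 - V_2 = 5.625 - 0 = 5.625 V
Step 2 — R_th: zero the source — replace V1 by a short circuit (node 2 merges into node 0) — and find the resistance seen between A (node 1) and B (node 0).
Reduce the network between node 1 (A) and node 0 (B) by series/parallel combination:
  Rp1 = R1 ‖ R2 (parallel, both between nodes 0 and 1) = 1/(1/50 + 1/30) = 18.75 Ω
R_th = 18.75 Ω

Final answer: V_th = 5.625 V, R_th = 18.75 Ω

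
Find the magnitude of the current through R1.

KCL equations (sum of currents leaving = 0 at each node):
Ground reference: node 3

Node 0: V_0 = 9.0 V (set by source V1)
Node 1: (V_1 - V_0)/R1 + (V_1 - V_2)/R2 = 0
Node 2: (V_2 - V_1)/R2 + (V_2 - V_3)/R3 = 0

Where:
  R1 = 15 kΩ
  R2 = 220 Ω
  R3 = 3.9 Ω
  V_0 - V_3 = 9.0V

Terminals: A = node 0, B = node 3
Nodal analysis, taking node 3 as the 0 V reference.
Source V1 fixes V_0 = 9 V.
KCL at each unknown node (sum of currents leaving = 0; resistances in Ω):
  Node 1: (V_1 - 9)/15000 + (V_1 - V_2)/220 = 0
  Node 2: (V_2 - V_1)/220 + (V_2 - 0)/3.9 = 0
Collecting terms (coefficients in siemens):
  0.004612·V_1 - 0.004545·V_2 = 0.0006
  0.261·V_2 - 0.004545·V_1 = 0
Determinant D = (0.004612)(0.261) - (-0.004545)(-0.004545) = 0.001183
V_1 = [(0.0006)(0.261) - (-0.004545)(0)]/D = 0.1324 V
V_2 = [(0.004612)(0) - (0.0006)(-0.004545)]/D = 0.002306 V
I_R1 = (V_0 - V_1)/R1 = (9 - 0.1324)/15000 = 0.0005912 A
|I_R1| = 0.0005912 A

Final answer: |I_R1| = 0.0005912 A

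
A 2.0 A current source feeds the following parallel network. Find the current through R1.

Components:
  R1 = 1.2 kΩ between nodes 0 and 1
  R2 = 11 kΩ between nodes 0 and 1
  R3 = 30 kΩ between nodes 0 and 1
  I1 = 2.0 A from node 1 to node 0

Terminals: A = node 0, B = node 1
All resistors sit directly between nodes 0 and 1, so they are in parallel and share one voltage V; the full source current 2 A splits among them.
1/R_par = 1/1200 + 1/11000 + 1/30000 = 0.0009576 S  =>  R_par = 1044 Ω
V = I × R_par = 2 × 1044 = 2089 V
I_R1 = V/R1 = 2089/1200 = 1.741 A

Final answer: 1.741 A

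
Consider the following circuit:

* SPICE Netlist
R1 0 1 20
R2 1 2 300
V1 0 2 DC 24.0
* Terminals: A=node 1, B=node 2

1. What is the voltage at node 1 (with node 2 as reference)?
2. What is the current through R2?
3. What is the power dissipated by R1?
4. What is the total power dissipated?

Nodal analysis, taking node 2 as the 0 V reference.
Source V1 fixes V_0 = 24 V.
KCL at each unknown node (sum of currents leaving = 0; resistances in Ω):
  Node 1: (V_1 - 24)/20 + (V_1 - 0)/300 = 0
Collecting terms: 0.05333 × V_1 = 1.2  =>  V_1 = 22.5 V
Part 1:
  Read off the nodal solution: V_1 = 22.5 V
Part 2:
  I_R2 = (V_1 - V_2)/R2 = (22.5 - 0)/300 = 0.075 A
  Magnitude: I_R2 = 0.075 A
Part 3:
  I_R1 = (V_0 - V_1)/R1 = (24 - 22.5)/20 = 0.075 A
  P_R1 = I_R1² × R1 = (0.075)² × 20 = 0.1125 W
Part 4:
  Power in each resistor, P = (ΔV)²/R:
    P_R1 = (24 - 22.5)²/20 = 0.1125 W
    P_R2 = (22.5 - 0)²/300 = 1.688 W
  P_total = P_R1 + P_R2 = 1.8 W

Final answers:
1. V_1 = 22.5 V
2. I_R2 = 0.075 A
3. P_R1 = 0.1125 W
4. P_total = 1.8 W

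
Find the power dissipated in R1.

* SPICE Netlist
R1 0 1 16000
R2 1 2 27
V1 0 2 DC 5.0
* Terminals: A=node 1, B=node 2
Nodal analysis, taking node 2 as the 0 V reference.
Source V1 fixes V_0 = 5 V.
KCL at each unknown node (sum of currents leaving = 0; resistances in Ω):
  Node 1: (V_1 - 5)/16000 + (V_1 - 0)/27 = 0
Collecting terms: 0.0371 × V_1 = 0.0003125  =>  V_1 = 0.008423 V
I_R1 = (V_0 - V_1)/R1 = (5 - 0.008423)/16000 = 0.000312 A
P_R1 = I_R1² × R1 = (0.000312)² × 16000 = 0.001557 W

Final answer: 0.001557 W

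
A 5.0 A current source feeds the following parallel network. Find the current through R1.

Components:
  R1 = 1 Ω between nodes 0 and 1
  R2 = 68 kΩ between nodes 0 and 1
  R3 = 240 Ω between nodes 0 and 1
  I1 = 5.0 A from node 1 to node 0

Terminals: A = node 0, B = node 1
All resistors sit directly between nodes 0 and 1, so they are in parallel and share one voltage V; the full source current 5 A splits among them.
1/R_par = 1/1 + 1/68000 + 1/240 = 1.004 S  =>  R_par = 0.9958 Ω
V = I × R_par = 5 × 0.9958 = 4.979 V
I_R1 = V/R1 = 4.979/1 = 4.979 A

Final answer: 4.979 A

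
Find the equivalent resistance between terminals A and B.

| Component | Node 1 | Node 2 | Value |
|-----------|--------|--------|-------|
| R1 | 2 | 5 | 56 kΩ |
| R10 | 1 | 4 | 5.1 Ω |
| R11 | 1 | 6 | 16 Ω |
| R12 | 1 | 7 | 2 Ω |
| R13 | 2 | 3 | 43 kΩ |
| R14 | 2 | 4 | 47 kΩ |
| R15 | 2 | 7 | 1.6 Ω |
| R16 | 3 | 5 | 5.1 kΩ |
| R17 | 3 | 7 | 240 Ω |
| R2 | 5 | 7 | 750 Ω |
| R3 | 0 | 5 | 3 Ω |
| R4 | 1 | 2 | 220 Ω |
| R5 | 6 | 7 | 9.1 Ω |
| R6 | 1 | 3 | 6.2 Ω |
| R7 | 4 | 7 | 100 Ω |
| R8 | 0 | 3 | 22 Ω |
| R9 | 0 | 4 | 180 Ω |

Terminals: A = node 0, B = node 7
The network is not a plain series/parallel combination. Inject a 1 A test current into terminal A (node 0) and return it from terminal B (node 7); then R_eq = V_A / (1 A).
Nodal analysis, taking node 7 as the 0 V reference.
Current source I_test pushes 1 A into node 0 and draws it out of node 7.
KCL at each unknown node (sum of currents leaving = 0; resistances in Ω):
  Node 0: (V_0 - V_5)/3 + (V_0 - V_3)/22 + (V_0 - V_4)/180 - 1 = 0
  Node 1: (V_1 - V_2)/220 + (V_1 - V_3)/6.2 + (V_1 - V_4)/5.1 + (V_1 - V_6)/16 + (V_1 - 0)/2 = 0
  Node 2: (V_2 - V_1)/220 + (V_2 - V_5)/56000 + (V_2 - V_3)/43000 + (V_2 - V_4)/47000 + (V_2 - 0)/1.6 = 0
  Node 3: (V_3 - V_0)/22 + (V_3 - V_1)/6.2 + (V_3 - V_2)/43000 + (V_3 - V_5)/5100 + (V_3 - 0)/240 = 0
  Node 4: (V_4 - V_0)/180 + (V_4 - V_1)/5.1 + (V_4 - V_2)/47000 + (V_4 - 0)/100 = 0
  Node 5: (V_5 - V_0)/3 + (V_5 - V_2)/56000 + (V_5 - V_3)/5100 + (V_5 - 0)/750 = 0
  Node 6: (V_6 - V_1)/16 + (V_6 - 0)/9.1 = 0
Collecting terms (coefficients in siemens):
  0.3843·V_0 - 0.04545·V_3 - 0.005556·V_4 - 0.3333·V_5 = 1
  0.9244·V_1 - 0.004545·V_2 - 0.1613·V_3 - 0.1961·V_4 - 0.0625·V_6 = 0
  0.6296·V_2 - 0.004545·V_1 - 0.00002326·V_3 - 0.00002128·V_4 - 0.00001786·V_5 = 0
  0.2111·V_3 - 0.04545·V_0 - 0.1613·V_1 - 0.00002326·V_2 - 0.0001961·V_5 = 0
  0.2117·V_4 - 0.005556·V_0 - 0.1961·V_1 - 0.00002128·V_2 = 0
  0.3349·V_5 - 0.3333·V_0 - 0.00001786·V_2 - 0.0001961·V_3 = 0
  0.1724·V_6 - 0.0625·V_1 = 0
Solving these 7 simultaneous equations (Gaussian elimination) gives:
  V_0 = 25.09 V, V_1 = 1.683 V, V_2 = 0.01318 V, V_3 = 6.711 V
  V_4 = 2.217 V, V_5 = 24.98 V, V_6 = 0.61 V
R_eq = V_0 / 1 A = 25.09 Ω

Final answer: 25.09 Ω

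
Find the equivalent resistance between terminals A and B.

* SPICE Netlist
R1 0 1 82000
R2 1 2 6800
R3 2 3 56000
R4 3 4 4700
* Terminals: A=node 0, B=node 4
Reduce the network between node 0 (A) and node 4 (B) by series/parallel combination:
  Rs1 = R1 + R2 (series, joined only at node 1) = 82000 + 6800 = 88800 Ω
  Rs2 = R3 + Rs1 (series, joined only at node 2) = 56000 + 88800 = 144800 Ω
  Rs3 = R4 + Rs2 (series, joined only at node 3) = 4700 + 144800 = 149500 Ω
R_eq = 149.5 kΩ

Final answer: 149.5 kΩ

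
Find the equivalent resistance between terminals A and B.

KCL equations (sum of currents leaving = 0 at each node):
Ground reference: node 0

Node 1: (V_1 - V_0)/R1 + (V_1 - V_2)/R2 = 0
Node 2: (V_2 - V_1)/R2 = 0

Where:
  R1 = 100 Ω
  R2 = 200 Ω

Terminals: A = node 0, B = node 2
Reduce the network between node 0 (A) and node 2 (B) by series/parallel combination:
  Rs1 = R1 + R2 (series, joined only at node 1) = 100 + 200 = 300 Ω
R_eq = 300 Ω

Final answer: 300 Ω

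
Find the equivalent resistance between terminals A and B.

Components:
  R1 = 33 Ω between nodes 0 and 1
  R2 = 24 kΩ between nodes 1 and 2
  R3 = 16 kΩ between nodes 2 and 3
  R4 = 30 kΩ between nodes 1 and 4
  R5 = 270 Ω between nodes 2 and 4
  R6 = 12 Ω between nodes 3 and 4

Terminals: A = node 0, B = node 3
The network is not a plain series/parallel combination. Inject a 1 A test current into terminal A (node 0) and return it from terminal B (node 3); then R_eq = V_A / (1 A).
Nodal analysis, taking node 3 as the 0 V reference.
Current source I_test pushes 1 A into node 0 and draws it out of node 3.
KCL at each unknown node (sum of currents leaving = 0; resistances in Ω):
  Node 0: (V_0 - V_1)/33 - 1 = 0
  Node 1: (V_1 - V_0)/33 + (V_1 - V_2)/24000 + (V_1 - V_4)/30000 = 0
  Node 2: (V_2 - V_1)/24000 + (V_2 - 0)/16000 + (V_2 - V_4)/270 = 0
  Node 4: (V_4 - V_1)/30000 + (V_4 - V_2)/270 + (V_4 - 0)/12 = 0
Collecting terms (coefficients in siemens):
  0.0303·V_0 - 0.0303·V_1 = 1
  0.03038·V_1 - 0.0303·V_0 - 0.00004167·V_2 - 0.00003333·V_4 = 0
  0.003808·V_2 - 0.00004167·V_1 - 0.003704·V_4 = 0
  0.08707·V_4 - 0.00003333·V_1 - 0.003704·V_2 = 0
Solving these 4 simultaneous equations (Gaussian elimination) gives:
  V_0 = 13460 V, V_1 = 13430 V, V_2 = 158.5 V, V_4 = 11.88 V
R_eq = V_0 / 1 A = 13460 Ω = 13.46 kΩ

Final answer: 13.46 kΩ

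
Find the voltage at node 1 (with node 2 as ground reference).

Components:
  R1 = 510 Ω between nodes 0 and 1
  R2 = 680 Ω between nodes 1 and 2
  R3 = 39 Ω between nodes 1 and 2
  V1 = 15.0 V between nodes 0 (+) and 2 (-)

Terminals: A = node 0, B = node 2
Nodal analysis, taking node 2 as the 0 V reference.
Source V1 fixes V_0 = 15 V.
KCL at each unknown node (sum of currents leaving = 0; resistances in Ω):
  Node 1: (V_1 - 15)/510 + (V_1 - 0)/680 + (V_1 - 0)/39 = 0
Collecting terms: 0.02907 × V_1 = 0.02941  =>  V_1 = 1.012 V
The requested potential is V_1 = 1.012 V.

Final answer: V_1 = 1.012 V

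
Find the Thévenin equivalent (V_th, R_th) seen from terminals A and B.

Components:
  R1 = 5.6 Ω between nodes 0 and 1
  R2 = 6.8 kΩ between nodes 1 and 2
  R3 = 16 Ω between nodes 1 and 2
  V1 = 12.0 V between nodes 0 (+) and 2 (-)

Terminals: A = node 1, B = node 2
Step 1 — V_th is the open-circuit voltage V_A - V_B (nothing connected across the terminals).
Nodal analysis, taking node 2 as the 0 V reference.
Source V1 fixes V_0 = 12 V.
KCL at each unknown node (sum of currents leaving = 0; resistances in Ω):
  Node 1: (V_1 - 12)/5.6 + (V_1 - 0)/6800 + (V_1 - 0)/16 = 0
Collecting terms: 0.2412 × V_1 = 2.143  =>  V_1 = 8.883 V
V_th = V_1 - V_2 = 8.883 - 0 = 8.883 V
Step 2 — R_th: zero the source — replace V1 by a short circuit (node 2 merges into node 0) — and find the resistance seen between A (node 1) and B (node 0).
Reduce the network between node 1 (A) and node 0 (B) by series/parallel combination:
  Rp1 = R1 ‖ R2 ‖ R3 (parallel, all between nodes 0 and 1) = 1/(1/5.6 + 1/6800 + 1/16) = 4.146 Ω
R_th = 4.146 Ω

Final answer: V_th = 8.883 V, R_th = 4.146 Ω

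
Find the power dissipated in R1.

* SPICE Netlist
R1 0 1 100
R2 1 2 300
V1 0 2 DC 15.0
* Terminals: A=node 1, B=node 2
Nodal analysis, taking node 2 as the 0 V reference.
Source V1 fixes V_0 = 15 V.
KCL at each unknown node (sum of currents leaving = 0; resistances in Ω):
  Node 1: (V_1 - 15)/100 + (V_1 - 0)/300 = 0
Collecting terms: 0.01333 × V_1 = 0.15  =>  V_1 = 11.25 V
I_R1 = (V_0 - V_1)/R1 = (15 - 11.25)/100 = 0.0375 A
P_R1 = I_R1² × R1 = (0.0375)² × 100 = 0.1406 W

Final answer: 0.1406 W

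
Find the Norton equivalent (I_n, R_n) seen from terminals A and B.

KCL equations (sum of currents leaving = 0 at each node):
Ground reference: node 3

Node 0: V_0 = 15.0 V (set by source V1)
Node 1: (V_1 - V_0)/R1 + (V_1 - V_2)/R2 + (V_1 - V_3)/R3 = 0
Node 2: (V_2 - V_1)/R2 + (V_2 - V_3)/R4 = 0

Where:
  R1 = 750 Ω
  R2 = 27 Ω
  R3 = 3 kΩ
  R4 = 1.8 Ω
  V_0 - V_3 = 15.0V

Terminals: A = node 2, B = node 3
Find the Thévenin equivalent first; then I_n = V_th/R_th and R_n = R_th.
Step 1 — V_th is the open-circuit voltage V_A - V_B (nothing connected across the terminals).
Nodal analysis, taking node 3 as the 0 V reference.
Source V1 fixes V_0 = 15 V.
KCL at each unknown node (sum of currents leaving = 0; resistances in Ω):
  Node 1: (V_1 - 15)/750 + (V_1 - V_2)/27 + (V_1 - 0)/3000 = 0
  Node 2: (V_2 - V_1)/27 + (V_2 - 0)/1.8 = 0
Collecting terms (coefficients in siemens):
  0.0387·V_1 - 0.03704·V_2 = 0.02
  0.5926·V_2 - 0.03704·V_1 = 0
Determinant D = (0.0387)(0.5926) - (-0.03704)(-0.03704) = 0.02156
V_1 = [(0.02)(0.5926) - (-0.03704)(0)]/D = 0.5496 V
V_2 = [(0.0387)(0) - (0.02)(-0.03704)]/D = 0.03435 V
V_th = V_2 - V_3 = 0.03435 - 0 = 0.03435 V
Step 2 — R_th: zero the source — replace V1 by a short circuit (node 3 merges into node 0) — and find the resistance seen between A (node 2) and B (node 0).
Reduce the network between node 2 (A) and node 0 (B) by series/parallel combination:
  Rp1 = R1 ‖ R3 (parallel, both between nodes 0 and 1) = 1/(1/750 + 1/3000) = 600 Ω
  Rs1 = R2 + Rp1 (series, joined only at node 1) = 27 + 600 = 627 Ω
  Rp2 = R4 ‖ Rs1 (parallel, both between nodes 0 and 2) = 1/(1/1.8 + 1/627) = 1.795 Ω
R_th = 1.795 Ω
I_n = V_th/R_th = 0.03435/1.795 = 0.01914 A, and R_n = R_th = 1.795 Ω

Final answer: I_n = 0.01914 A, R_n = 1.795 Ω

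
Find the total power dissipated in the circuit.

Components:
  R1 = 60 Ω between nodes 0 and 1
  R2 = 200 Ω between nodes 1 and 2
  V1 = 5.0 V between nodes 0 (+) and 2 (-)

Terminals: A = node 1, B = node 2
Nodal analysis, taking node 2 as the 0 V reference.
Source V1 fixes V_0 = 5 V.
KCL at each unknown node (sum of currents leaving = 0; resistances in Ω):
  Node 1: (V_1 - 5)/60 + (V_1 - 0)/200 = 0
Collecting terms: 0.02167 × V_1 = 0.08333  =>  V_1 = 3.846 V
Power in each resistor, P = (ΔV)²/R:
  P_R1 = (5 - 3.846)²/60 = 0.02219 W
  P_R2 = (3.846 - 0)²/200 = 0.07396 W
P_total = P_R1 + P_R2 = 0.09615 W

Final answer: 0.09615 W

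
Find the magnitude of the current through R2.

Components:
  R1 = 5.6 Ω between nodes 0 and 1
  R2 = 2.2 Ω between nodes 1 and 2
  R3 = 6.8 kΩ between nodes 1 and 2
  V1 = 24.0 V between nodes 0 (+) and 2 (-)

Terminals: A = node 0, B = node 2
Nodal analysis, taking node 2 as the 0 V reference.
Source V1 fixes V_0 = 24 V.
KCL at each unknown node (sum of currents leaving = 0; resistances in Ω):
  Node 1: (V_1 - 24)/5.6 + (V_1 - 0)/2.2 + (V_1 - 0)/6800 = 0
Collecting terms: 0.6333 × V_1 = 4.286  =>  V_1 = 6.768 V
I_R2 = (V_1 - V_2)/R2 = (6.768 - 0)/2.2 = 3.076 A
|I_R2| = 3.076 A

Final answer: |I_R2| = 3.076 A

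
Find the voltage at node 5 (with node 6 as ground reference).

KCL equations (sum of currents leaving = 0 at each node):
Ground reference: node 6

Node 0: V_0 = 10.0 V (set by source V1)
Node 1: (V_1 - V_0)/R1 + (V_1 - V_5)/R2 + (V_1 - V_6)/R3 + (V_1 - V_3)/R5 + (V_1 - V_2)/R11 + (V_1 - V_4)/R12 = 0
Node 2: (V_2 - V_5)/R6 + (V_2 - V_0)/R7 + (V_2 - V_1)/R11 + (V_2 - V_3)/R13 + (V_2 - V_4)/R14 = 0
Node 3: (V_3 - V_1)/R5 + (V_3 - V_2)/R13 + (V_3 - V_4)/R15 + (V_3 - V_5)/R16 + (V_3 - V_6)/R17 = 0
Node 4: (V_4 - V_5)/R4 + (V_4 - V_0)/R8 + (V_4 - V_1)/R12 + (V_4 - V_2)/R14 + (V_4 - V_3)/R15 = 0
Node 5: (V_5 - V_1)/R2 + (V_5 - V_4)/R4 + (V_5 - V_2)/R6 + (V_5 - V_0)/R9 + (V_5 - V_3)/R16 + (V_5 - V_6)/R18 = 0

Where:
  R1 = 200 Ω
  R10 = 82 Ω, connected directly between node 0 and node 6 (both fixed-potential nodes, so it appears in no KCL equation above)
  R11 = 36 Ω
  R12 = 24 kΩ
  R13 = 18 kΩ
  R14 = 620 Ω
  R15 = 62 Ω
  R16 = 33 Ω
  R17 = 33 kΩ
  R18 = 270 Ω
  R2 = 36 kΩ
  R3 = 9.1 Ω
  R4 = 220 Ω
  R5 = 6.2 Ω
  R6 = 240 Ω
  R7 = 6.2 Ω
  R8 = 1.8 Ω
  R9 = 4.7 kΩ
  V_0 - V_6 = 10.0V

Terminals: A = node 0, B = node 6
Nodal analysis, taking node 6 as the 0 V reference.
Source V1 fixes V_0 = 10 V.
KCL at each unknown node (sum of currents leaving = 0; resistances in Ω):
  Node 1: (V_1 - 10)/200 + (V_1 - V_5)/36000 + (V_1 - 0)/9.1 + (V_1 - V_3)/6.2 + (V_1 - V_2)/36 + (V_1 - V_4)/24000 = 0
  Node 2: (V_2 - V_5)/240 + (V_2 - 10)/6.2 + (V_2 - V_1)/36 + (V_2 - V_3)/18000 + (V_2 - V_4)/620 = 0
  Node 3: (V_3 - V_1)/6.2 + (V_3 - V_2)/18000 + (V_3 - V_4)/62 + (V_3 - V_5)/33 + (V_3 - 0)/33000 = 0
  Node 4: (V_4 - V_5)/220 + (V_4 - 10)/1.8 + (V_4 - V_1)/24000 + (V_4 - V_2)/620 + (V_4 - V_3)/62 = 0
  Node 5: (V_5 - V_1)/36000 + (V_5 - V_4)/220 + (V_5 - V_2)/240 + (V_5 - 10)/4700 + (V_5 - V_3)/33 + (V_5 - 0)/270 = 0
Collecting terms (coefficients in siemens):
  0.304·V_1 - 0.02778·V_2 - 0.1613·V_3 - 0.00004167·V_4 - 0.00002778·V_5 = 0.05
  0.1949·V_2 - 0.02778·V_1 - 0.00005556·V_3 - 0.001613·V_4 - 0.004167·V_5 = 1.613
  0.2078·V_3 - 0.1613·V_1 - 0.00005556·V_2 - 0.01613·V_4 - 0.0303·V_5 = 0
  0.5779·V_4 - 0.00004167·V_1 - 0.001613·V_2 - 0.01613·V_3 - 0.004545·V_5 = 5.556
  0.04296·V_5 - 0.00002778·V_1 - 0.004167·V_2 - 0.0303·V_3 - 0.004545·V_4 = 0.002128
Solving these 5 simultaneous equations (Gaussian elimination) gives:
  V_1 = 2.948 V, V_2 = 8.875 V, V_3 = 3.716 V, V_4 = 9.778 V
  V_5 = 4.568 V
The requested potential is V_5 = 4.568 V.

Final answer: V_5 = 4.568 V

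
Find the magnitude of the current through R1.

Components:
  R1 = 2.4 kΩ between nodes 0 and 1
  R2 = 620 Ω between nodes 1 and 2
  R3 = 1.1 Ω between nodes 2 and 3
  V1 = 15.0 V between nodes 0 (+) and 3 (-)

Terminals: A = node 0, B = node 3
Nodal analysis, taking node 3 as the 0 V reference.
Source V1 fixes V_0 = 15 V.
KCL at each unknown node (sum of currents leaving = 0; resistances in Ω):
  Node 1: (V_1 - 15)/2400 + (V_1 - V_2)/620 = 0
  Node 2: (V_2 - V_1)/620 + (V_2 - 0)/1.1 = 0
Collecting terms (coefficients in siemens):
  0.00203·V_1 - 0.001613·V_2 = 0.00625
  0.9107·V_2 - 0.001613·V_1 = 0
Determinant D = (0.00203)(0.9107) - (-0.001613)(-0.001613) = 0.001846
V_1 = [(0.00625)(0.9107) - (-0.001613)(0)]/D = 3.084 V
V_2 = [(0.00203)(0) - (0.00625)(-0.001613)]/D = 0.005462 V
I_R1 = (V_0 - V_1)/R1 = (15 - 3.084)/2400 = 0.004965 A
|I_R1| = 0.004965 A

Final answer: |I_R1| = 0.004965 A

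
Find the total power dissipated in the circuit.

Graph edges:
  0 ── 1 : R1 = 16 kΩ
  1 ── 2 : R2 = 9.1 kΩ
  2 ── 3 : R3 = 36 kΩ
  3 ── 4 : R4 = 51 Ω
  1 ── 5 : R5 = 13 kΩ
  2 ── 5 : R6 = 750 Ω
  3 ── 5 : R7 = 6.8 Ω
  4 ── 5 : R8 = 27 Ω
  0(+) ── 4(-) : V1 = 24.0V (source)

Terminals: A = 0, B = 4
Nodal analysis, taking node 4 as the 0 V reference.
Source V1 fixes V_0 = 24 V.
KCL at each unknown node (sum of currents leaving = 0; resistances in Ω):
  Node 1: (V_1 - 24)/16000 + (V_1 - V_2)/9100 + (V_1 - V_5)/13000 = 0
  Node 2: (V_2 - V_1)/9100 + (V_2 - V_3)/36000 + (V_2 - V_5)/750 = 0
  Node 3: (V_3 - V_2)/36000 + (V_3 - 0)/51 + (V_3 - V_5)/6.8 = 0
  Node 5: (V_5 - V_1)/13000 + (V_5 - V_2)/750 + (V_5 - V_3)/6.8 + (V_5 - 0)/27 = 0
Collecting terms (coefficients in siemens):
  0.0002493·V_1 - 0.0001099·V_2 - 0.00007692·V_5 = 0.0015
  0.001471·V_2 - 0.0001099·V_1 - 0.00002778·V_3 - 0.001333·V_5 = 0
  0.1667·V_3 - 0.00002778·V_2 - 0.1471·V_5 = 0
  0.1855·V_5 - 0.00007692·V_1 - 0.001333·V_2 - 0.1471·V_3 = 0
Solving these 4 simultaneous equations (Gaussian elimination) gives:
  V_1 = 6.236 V, V_2 = 0.4847 V, V_3 = 0.01808 V, V_5 = 0.0204 V
Power in each resistor, P = (ΔV)²/R:
  P_R1 = (24 - 6.236)²/16000 = 0.01972 W
  P_R2 = (6.236 - 0.4847)²/9100 = 0.003635 W
  P_R3 = (0.4847 - 0.01808)²/36000 = 0.000006049 W
  P_R4 = (0.01808 - 0)²/51 = 0.00000641 W
  P_R5 = (6.236 - 0.0204)²/13000 = 0.002972 W
  P_R6 = (0.4847 - 0.0204)²/750 = 0.0002875 W
  P_R7 = (0.01808 - 0.0204)²/6.8 = 0.0000007933 W
  P_R8 = (0 - 0.0204)²/27 = 0.00001542 W
P_total = P_R1 + P_R2 + P_R3 + P_R4 + P_R5 + P_R6 + P_R7 + P_R8 = 0.02665 W

Final answer: 0.02665 W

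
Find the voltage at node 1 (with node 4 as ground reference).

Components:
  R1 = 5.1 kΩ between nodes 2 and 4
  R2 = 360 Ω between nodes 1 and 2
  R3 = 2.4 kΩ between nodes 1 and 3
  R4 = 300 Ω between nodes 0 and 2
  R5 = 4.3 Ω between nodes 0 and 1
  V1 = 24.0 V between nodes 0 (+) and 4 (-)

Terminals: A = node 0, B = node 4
Nodal analysis, taking node 4 as the 0 V reference.
Source V1 fixes V_0 = 24 V.
KCL at each unknown node (sum of currents leaving = 0; resistances in Ω):
  Node 1: (V_1 - V_2)/360 + (V_1 - V_3)/2400 + (V_1 - 24)/4.3 = 0
  Node 2: (V_2 - 0)/5100 + (V_2 - V_1)/360 + (V_2 - 24)/300 = 0
  Node 3: (V_3 - V_1)/2400 = 0
Collecting terms (coefficients in siemens):
  0.2358·V_1 - 0.002778·V_2 - 0.0004167·V_3 = 5.581
  0.006307·V_2 - 0.002778·V_1 = 0.08
  0.0004167·V_3 - 0.0004167·V_1 = 0
Solving these 3 simultaneous equations (Gaussian elimination) gives:
  V_1 = 23.99 V, V_2 = 23.25 V, V_3 = 23.99 V
The requested potential is V_1 = 23.99 V.

Final answer: V_1 = 23.99 V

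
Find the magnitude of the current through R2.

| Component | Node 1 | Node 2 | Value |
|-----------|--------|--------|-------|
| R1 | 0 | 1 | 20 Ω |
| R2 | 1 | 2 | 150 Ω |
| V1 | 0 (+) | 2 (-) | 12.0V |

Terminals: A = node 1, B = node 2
Nodal analysis, taking node 2 as the 0 V reference.
Source V1 fixes V_0 = 12 V.
KCL at each unknown node (sum of currents leaving = 0; resistances in Ω):
  Node 1: (V_1 - 12)/20 + (V_1 - 0)/150 = 0
Collecting terms: 0.05667 × V_1 = 0.6  =>  V_1 = 10.59 V
I_R2 = (V_1 - V_2)/R2 = (10.59 - 0)/150 = 0.07059 A
|I_R2| = 0.07059 A

Final answer: |I_R2| = 0.07059 A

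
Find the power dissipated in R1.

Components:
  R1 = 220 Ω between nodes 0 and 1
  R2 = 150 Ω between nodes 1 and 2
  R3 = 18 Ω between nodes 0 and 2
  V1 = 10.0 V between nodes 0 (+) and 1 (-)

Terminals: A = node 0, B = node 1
Nodal analysis, taking node 1 as the 0 V reference.
Source V1 fixes V_0 = 10 V.
KCL at each unknown node (sum of currents leaving = 0; resistances in Ω):
  Node 2: (V_2 - 0)/150 + (V_2 - 10)/18 = 0
Collecting terms: 0.06222 × V_2 = 0.5556  =>  V_2 = 8.929 V
I_R1 = (V_0 - V_1)/R1 = (10 - 0)/220 = 0.04545 A
P_R1 = I_R1² × R1 = (0.04545)² × 220 = 0.4545 W

Final answer: 0.4545 W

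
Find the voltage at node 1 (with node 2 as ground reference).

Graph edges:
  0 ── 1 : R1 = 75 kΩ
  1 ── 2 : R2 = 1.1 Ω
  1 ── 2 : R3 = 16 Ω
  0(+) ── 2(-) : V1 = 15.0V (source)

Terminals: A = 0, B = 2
Nodal analysis, taking node 2 as the 0 V reference.
Source V1 fixes V_0 = 15 V.
KCL at each unknown node (sum of currents leaving = 0; resistances in Ω):
  Node 1: (V_1 - 15)/75000 + (V_1 - 0)/1.1 + (V_1 - 0)/16 = 0
Collecting terms: 0.9716 × V_1 = 0.0002  =>  V_1 = 0.0002058 V
The requested potential is V_1 = 0.0002058 V.

Final answer: V_1 = 0.0002058 V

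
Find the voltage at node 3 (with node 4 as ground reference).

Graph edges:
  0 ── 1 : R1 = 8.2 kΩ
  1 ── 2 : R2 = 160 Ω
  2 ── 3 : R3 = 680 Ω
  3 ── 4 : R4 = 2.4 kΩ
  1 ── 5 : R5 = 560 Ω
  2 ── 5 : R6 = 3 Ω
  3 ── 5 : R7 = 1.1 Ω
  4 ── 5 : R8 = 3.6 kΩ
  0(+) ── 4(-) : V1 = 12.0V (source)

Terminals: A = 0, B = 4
Nodal analysis, taking node 4 as the 0 V reference.
Source V1 fixes V_0 = 12 V.
KCL at each unknown node (sum of currents leaving = 0; resistances in Ω):
  Node 1: (V_1 - 12)/8200 + (V_1 - V_2)/160 + (V_1 - V_5)/560 = 0
  Node 2: (V_2 - V_1)/160 + (V_2 - V_3)/680 + (V_2 - V_5)/3 = 0
  Node 3: (V_3 - V_2)/680 + (V_3 - 0)/2400 + (V_3 - V_5)/1.1 = 0
  Node 5: (V_5 - V_1)/560 + (V_5 - V_2)/3 + (V_5 - V_3)/1.1 + (V_5 - 0)/3600 = 0
Collecting terms (coefficients in siemens):
  0.008158·V_1 - 0.00625·V_2 - 0.001786·V_5 = 0.001463
  0.3411·V_2 - 0.00625·V_1 - 0.001471·V_3 - 0.3333·V_5 = 0
  0.911·V_3 - 0.001471·V_2 - 0.9091·V_5 = 0
  1.244·V_5 - 0.001786·V_1 - 0.3333·V_2 - 0.9091·V_3 = 0
Solving these 4 simultaneous equations (Gaussian elimination) gives:
  V_1 = 1.925 V, V_2 = 1.773 V, V_3 = 1.769 V, V_5 = 1.77 V
The requested potential is V_3 = 1.769 V.

Final answer: V_3 = 1.769 V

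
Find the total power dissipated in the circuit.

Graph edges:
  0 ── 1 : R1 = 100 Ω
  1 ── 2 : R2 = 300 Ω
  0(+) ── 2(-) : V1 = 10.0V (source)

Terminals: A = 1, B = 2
Nodal analysis, taking node 2 as the 0 V reference.
Source V1 fixes V_0 = 10 V.
KCL at each unknown node (sum of currents leaving = 0; resistances in Ω):
  Node 1: (V_1 - 10)/100 + (V_1 - 0)/300 = 0
Collecting terms: 0.01333 × V_1 = 0.1  =>  V_1 = 7.5 V
Power in each resistor, P = (ΔV)²/R:
  P_R1 = (10 - 7.5)²/100 = 0.0625 W
  P_R2 = (7.5 - 0)²/300 = 0.1875 W
P_total = P_R1 + P_R2 = 0.25 W

Final answer: 0.25 W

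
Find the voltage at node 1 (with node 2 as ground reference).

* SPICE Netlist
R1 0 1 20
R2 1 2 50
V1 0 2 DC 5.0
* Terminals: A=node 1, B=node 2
Nodal analysis, taking node 2 as the 0 V reference.
Source V1 fixes V_0 = 5 V.
KCL at each unknown node (sum of currents leaving = 0; resistances in Ω):
  Node 1: (V_1 - 5)/20 + (V_1 - 0)/50 = 0
Collecting terms: 0.07 × V_1 = 0.25  =>  V_1 = 3.571 V
The requested potential is V_1 = 3.571 V.

Final answer: V_1 = 3.571 V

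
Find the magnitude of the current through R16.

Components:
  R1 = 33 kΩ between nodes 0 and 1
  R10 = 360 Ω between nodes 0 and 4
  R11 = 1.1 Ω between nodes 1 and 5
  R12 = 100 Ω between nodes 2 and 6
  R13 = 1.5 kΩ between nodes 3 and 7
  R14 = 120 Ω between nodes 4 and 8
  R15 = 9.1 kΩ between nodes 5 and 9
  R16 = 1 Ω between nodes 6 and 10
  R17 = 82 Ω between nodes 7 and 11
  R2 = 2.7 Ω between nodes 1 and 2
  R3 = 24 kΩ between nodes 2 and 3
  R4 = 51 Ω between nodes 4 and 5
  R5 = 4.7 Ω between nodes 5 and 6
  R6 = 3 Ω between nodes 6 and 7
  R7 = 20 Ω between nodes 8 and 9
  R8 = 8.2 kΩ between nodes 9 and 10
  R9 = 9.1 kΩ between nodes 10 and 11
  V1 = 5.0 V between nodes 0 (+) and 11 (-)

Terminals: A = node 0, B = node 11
Nodal analysis, taking node 11 as the 0 V reference.
Source V1 fixes V_0 = 5 V.
KCL at each unknown node (sum of currents leaving = 0; resistances in Ω):
  Node 1: (V_1 - 5)/33000 + (V_1 - V_2)/2.7 + (V_1 - V_5)/1.1 = 0
  Node 2: (V_2 - V_1)/2.7 + (V_2 - V_3)/24000 + (V_2 - V_6)/100 = 0
  Node 3: (V_3 - V_2)/24000 + (V_3 - V_7)/1500 = 0
  Node 4: (V_4 - V_5)/51 + (V_4 - 5)/360 + (V_4 - V_8)/120 = 0
  Node 5: (V_5 - V_4)/51 + (V_5 - V_6)/4.7 + (V_5 - V_1)/1.1 + (V_5 - V_9)/9100 = 0
  Node 6: (V_6 - V_5)/4.7 + (V_6 - V_7)/3 + (V_6 - V_2)/100 + (V_6 - V_10)/1 = 0
  Node 7: (V_7 - V_6)/3 + (V_7 - V_3)/1500 + (V_7 - 0)/82 = 0
  Node 8: (V_8 - V_9)/20 + (V_8 - V_4)/120 = 0
  Node 9: (V_9 - V_8)/20 + (V_9 - V_10)/8200 + (V_9 - V_5)/9100 = 0
  Node 10: (V_10 - V_9)/8200 + (V_10 - 0)/9100 + (V_10 - V_6)/1 = 0
Collecting terms (coefficients in siemens):
  1.279·V_1 - 0.3704·V_2 - 0.9091·V_5 = 0.0001515
  0.3804·V_2 - 0.3704·V_1 - 0.00004167·V_3 - 0.01·V_6 = 0
  0.0007083·V_3 - 0.00004167·V_2 - 0.0006667·V_7 = 0
  0.03072·V_4 - 0.01961·V_5 - 0.008333·V_8 = 0.01389
  1.142·V_5 - 0.9091·V_1 - 0.01961·V_4 - 0.2128·V_6 - 0.0001099·V_9 = 0
  1.556·V_6 - 0.01·V_2 - 0.2128·V_5 - 0.3333·V_7 - 1·V_10 = 0
  0.3462·V_7 - 0.0006667·V_3 - 0.3333·V_6 = 0
  0.05833·V_8 - 0.008333·V_4 - 0.05·V_9 = 0
  0.05023·V_9 - 0.0001099·V_5 - 0.05·V_8 - 0.000122·V_10 = 0
  1·V_10 - 1·V_6 - 0.000122·V_9 = 0
Solving these 10 simultaneous equations (Gaussian elimination) gives:
  V_1 = 0.8971 V, V_2 = 0.896 V, V_3 = 0.8266 V, V_4 = 1.401 V
  V_5 = 0.8975 V, V_6 = 0.8523 V, V_7 = 0.8222 V, V_8 = 1.387 V
  V_9 = 1.385 V, V_10 = 0.8523 V
I_R16 = (V_6 - V_10)/R16 = (0.8523 - 0.8523)/1 = 0.00002873 A
|I_R16| = 0.00002873 A

Final answer: |I_R16| = 2.873e-05 A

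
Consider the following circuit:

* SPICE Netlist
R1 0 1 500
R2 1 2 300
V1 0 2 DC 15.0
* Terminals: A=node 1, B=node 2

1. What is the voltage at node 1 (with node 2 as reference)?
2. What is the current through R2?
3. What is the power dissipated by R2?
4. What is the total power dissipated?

Nodal analysis, taking node 2 as the 0 V reference.
Source V1 fixes V_0 = 15 V.
KCL at each unknown node (sum of currents leaving = 0; resistances in Ω):
  Node 1: (V_1 - 15)/500 + (V_1 - 0)/300 = 0
Collecting terms: 0.005333 × V_1 = 0.03  =>  V_1 = 5.625 V
Part 1:
  Read off the nodal solution: V_1 = 5.625 V
Part 2:
  I_R2 = (V_1 - V_2)/R2 = (5.625 - 0)/300 = 0.01875 A
  Magnitude: I_R2 = 0.01875 A
Part 3:
  I_R2 = (V_1 - V_2)/R2 = (5.625 - 0)/300 = 0.01875 A
  P_R2 = I_R2² × R2 = (0.01875)² × 300 = 0.1055 W
Part 4:
  Power in each resistor, P = (ΔV)²/R:
    P_R1 = (15 - 5.625)²/500 = 0.1758 W
    P_R2 = (5.625 - 0)²/300 = 0.1055 W
  P_total = P_R1 + P_R2 = 0.2812 W

Final answers:
1. V_1 = 5.625 V
2. I_R2 = 0.01875 A
3. P_R2 = 0.1055 W
4. P_total = 0.2812 W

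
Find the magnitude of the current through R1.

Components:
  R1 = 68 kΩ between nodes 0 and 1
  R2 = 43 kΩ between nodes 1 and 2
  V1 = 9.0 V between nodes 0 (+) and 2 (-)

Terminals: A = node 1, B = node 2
Nodal analysis, taking node 2 as the 0 V reference.
Source V1 fixes V_0 = 9 V.
KCL at each unknown node (sum of currents leaving = 0; resistances in Ω):
  Node 1: (V_1 - 9)/68000 + (V_1 - 0)/43000 = 0
Collecting terms: 0.00003796 × V_1 = 0.0001324  =>  V_1 = 3.486 V
I_R1 = (V_0 - V_1)/R1 = (9 - 3.486)/68000 = 0.00008108 A
|I_R1| = 0.00008108 A

Final answer: |I_R1| = 8.108e-05 A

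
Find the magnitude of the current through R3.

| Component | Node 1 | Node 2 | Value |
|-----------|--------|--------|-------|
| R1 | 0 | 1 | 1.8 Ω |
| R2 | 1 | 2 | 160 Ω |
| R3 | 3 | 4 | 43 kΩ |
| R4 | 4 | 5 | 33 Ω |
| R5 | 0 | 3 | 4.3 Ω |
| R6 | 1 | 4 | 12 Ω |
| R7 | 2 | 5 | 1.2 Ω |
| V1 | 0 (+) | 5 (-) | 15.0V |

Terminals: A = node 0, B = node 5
Nodal analysis, taking node 5 as the 0 V reference.
Source V1 fixes V_0 = 15 V.
KCL at each unknown node (sum of currents leaving = 0; resistances in Ω):
  Node 1: (V_1 - 15)/1.8 + (V_1 - V_2)/160 + (V_1 - V_4)/12 = 0
  Node 2: (V_2 - V_1)/160 + (V_2 - 0)/1.2 = 0
  Node 3: (V_3 - V_4)/43000 + (V_3 - 15)/4.3 = 0
  Node 4: (V_4 - V_3)/43000 + (V_4 - 0)/33 + (V_4 - V_1)/12 = 0
Collecting terms (coefficients in siemens):
  0.6451·V_1 - 0.00625·V_2 - 0.08333·V_4 = 8.333
  0.8396·V_2 - 0.00625·V_1 = 0
  0.2326·V_3 - 0.00002326·V_4 = 3.488
  0.1137·V_4 - 0.08333·V_1 - 0.00002326·V_3 = 0
Solving these 4 simultaneous equations (Gaussian elimination) gives:
  V_1 = 14.27 V, V_2 = 0.1062 V, V_3 = 15 V, V_4 = 10.47 V
I_R3 = (V_3 - V_4)/R3 = (15 - 10.47)/43000 = 0.0001054 A
|I_R3| = 0.0001054 A

Final answer: |I_R3| = 0.0001054 A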